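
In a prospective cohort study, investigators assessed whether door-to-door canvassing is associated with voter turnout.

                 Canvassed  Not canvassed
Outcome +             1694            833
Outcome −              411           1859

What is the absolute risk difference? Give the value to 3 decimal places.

Reading the table with exposure as columns: a = 1694 (Canvassed, case), b = 411 (Canvassed, non-case), c = 833 (Not canvassed, case), d = 1859.
Risk in exposed = 1694/2105 = 0.804751; risk in unexposed = 833/2692 = 0.309435.
Risk difference = 0.804751 − 0.309435 = 0.495315

0.495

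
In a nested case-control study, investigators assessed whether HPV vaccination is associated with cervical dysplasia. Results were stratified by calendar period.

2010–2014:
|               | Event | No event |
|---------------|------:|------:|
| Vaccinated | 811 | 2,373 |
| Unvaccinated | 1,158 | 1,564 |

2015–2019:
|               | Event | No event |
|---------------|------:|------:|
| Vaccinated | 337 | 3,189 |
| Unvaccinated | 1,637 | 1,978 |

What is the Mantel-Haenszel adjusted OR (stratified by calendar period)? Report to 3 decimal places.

0.258

OR_MH = Σ(aᵢdᵢ/nᵢ) / Σ(bᵢcᵢ/nᵢ), where nᵢ is the stratum total.
Stratum 1 (2010–2014): n = 5906; a·d/n = 811·1564/5906 = 214.7653; b·c/n = 2373·1158/5906 = 465.2784
Stratum 2 (2015–2019): n = 7141; a·d/n = 337·1978/7141 = 93.3463; b·c/n = 3189·1637/7141 = 731.0451
OR_MH = (214.7653 + 93.3463) / (465.2784 + 731.0451) = 308.1116 / 1196.3235 = 0.25755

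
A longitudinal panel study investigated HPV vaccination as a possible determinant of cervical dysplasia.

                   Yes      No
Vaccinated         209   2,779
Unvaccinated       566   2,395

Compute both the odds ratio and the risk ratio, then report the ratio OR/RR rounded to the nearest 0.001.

0.870

Cells: a = 209, b = 2779, c = 566, d = 2395.
OR = (209·2395)/(2779·566) = 500555/1572914 = 0.31823
Risk in exposed = 209/2988 = 0.06995; risk in unexposed = 566/2961 = 0.19115; RR = 0.36592
OR/RR = 0.31823 / 0.36592 = 0.86968
The outcome is not rare, so the OR lies further from 1 than the RR.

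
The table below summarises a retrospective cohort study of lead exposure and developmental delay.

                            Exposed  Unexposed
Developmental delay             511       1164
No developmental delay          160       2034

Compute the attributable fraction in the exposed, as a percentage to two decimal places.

52.21

Reading the table with exposure as columns: a = 511 (Exposed, case), b = 160 (Exposed, non-case), c = 1164 (Unexposed, case), d = 2034.
Risk in exposed = 511/671 = 0.76155; risk in unexposed = 1164/3198 = 0.36398.
RR = 0.76155/0.36398 = 2.09230
AR% = (RR − 1)/RR × 100 = (2.09230 − 1)/2.09230 × 100 = 52.2057%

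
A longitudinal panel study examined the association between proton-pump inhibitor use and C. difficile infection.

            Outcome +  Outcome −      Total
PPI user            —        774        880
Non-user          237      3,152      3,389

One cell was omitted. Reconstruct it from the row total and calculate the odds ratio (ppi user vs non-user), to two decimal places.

The missing cell is in the exposed row: 880 − 774 = 106.
So a = 106, b = 774, c = 237, d = 3152.
OR = (a·d)/(b·c) = (106 × 3152) / (774 × 237) = 334112 / 183438 = 1.82139

1.82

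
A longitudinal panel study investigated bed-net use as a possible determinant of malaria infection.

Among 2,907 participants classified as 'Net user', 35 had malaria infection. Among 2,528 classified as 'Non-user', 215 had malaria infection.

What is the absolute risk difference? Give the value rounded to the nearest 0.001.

-0.073

From the description: a = 35, b = 2872, c = 215, d = 2313.
Risk in exposed = 35/2907 = 0.012040; risk in unexposed = 215/2528 = 0.085047.
Risk difference = 0.012040 − 0.085047 = -0.073008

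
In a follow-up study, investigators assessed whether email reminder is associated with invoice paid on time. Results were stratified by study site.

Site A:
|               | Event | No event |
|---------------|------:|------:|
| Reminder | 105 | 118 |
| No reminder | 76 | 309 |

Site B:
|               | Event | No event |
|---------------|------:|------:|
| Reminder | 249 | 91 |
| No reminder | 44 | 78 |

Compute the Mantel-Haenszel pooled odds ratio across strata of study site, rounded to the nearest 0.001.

OR_MH = Σ(aᵢdᵢ/nᵢ) / Σ(bᵢcᵢ/nᵢ), where nᵢ is the stratum total.
Stratum 1 (Site A): n = 608; a·d/n = 105·309/608 = 53.3635; b·c/n = 118·76/608 = 14.7500
Stratum 2 (Site B): n = 462; a·d/n = 249·78/462 = 42.0390; b·c/n = 91·44/462 = 8.6667
OR_MH = (53.3635 + 42.0390) / (14.7500 + 8.6667) = 95.4024 / 23.4167 = 4.07413

4.074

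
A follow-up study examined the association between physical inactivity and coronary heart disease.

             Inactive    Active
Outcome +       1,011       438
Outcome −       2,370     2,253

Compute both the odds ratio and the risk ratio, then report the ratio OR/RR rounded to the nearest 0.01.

Reading the table with exposure as columns: a = 1011 (Inactive, case), b = 2370 (Inactive, non-case), c = 438 (Active, case), d = 2253.
OR = (1011·2253)/(2370·438) = 2277783/1038060 = 2.19427
Risk in exposed = 1011/3381 = 0.29902; risk in unexposed = 438/2691 = 0.16276; RR = 1.83715
OR/RR = 2.19427 / 1.83715 = 1.19438
The outcome is not rare, so the OR lies further from 1 than the RR.

1.19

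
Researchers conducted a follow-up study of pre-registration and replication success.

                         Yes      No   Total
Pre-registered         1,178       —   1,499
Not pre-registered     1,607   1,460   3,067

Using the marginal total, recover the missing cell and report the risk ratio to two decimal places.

The missing cell is in the exposed row: 1499 − 1178 = 321.
So a = 1178, b = 321, c = 1607, d = 1460.
RR = [a/(a+b)] / [c/(c+d)] = (1178/1499) / (1607/3067) = 0.78586/0.52396 = 1.49983

1.50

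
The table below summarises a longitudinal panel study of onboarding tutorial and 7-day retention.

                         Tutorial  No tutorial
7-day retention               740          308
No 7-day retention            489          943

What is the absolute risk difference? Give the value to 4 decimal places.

0.3559

Reading the table with exposure as columns: a = 740 (Tutorial, case), b = 489 (Tutorial, non-case), c = 308 (No tutorial, case), d = 943.
Risk in exposed = 740/1229 = 0.602116; risk in unexposed = 308/1251 = 0.246203.
Risk difference = 0.602116 − 0.246203 = 0.355913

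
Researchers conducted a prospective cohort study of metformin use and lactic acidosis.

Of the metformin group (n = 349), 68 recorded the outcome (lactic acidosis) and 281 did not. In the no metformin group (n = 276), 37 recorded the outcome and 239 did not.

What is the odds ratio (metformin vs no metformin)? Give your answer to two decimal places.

1.56

From the description: a = 68, b = 281, c = 37, d = 239.
OR = (a·d)/(b·c) = (68 × 239) / (281 × 37) = 16252 / 10397 = 1.56314
The odds of lactic acidosis are about 1.56 times as high in the metformin group.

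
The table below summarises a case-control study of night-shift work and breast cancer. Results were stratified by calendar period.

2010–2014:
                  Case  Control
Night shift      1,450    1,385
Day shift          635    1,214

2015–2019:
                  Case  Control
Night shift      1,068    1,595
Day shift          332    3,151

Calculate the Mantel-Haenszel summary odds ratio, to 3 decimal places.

OR_MH = Σ(aᵢdᵢ/nᵢ) / Σ(bᵢcᵢ/nᵢ), where nᵢ is the stratum total.
Stratum 1 (2010–2014): n = 4684; a·d/n = 1450·1214/4684 = 375.8113; b·c/n = 1385·635/4684 = 187.7615
Stratum 2 (2015–2019): n = 6146; a·d/n = 1068·3151/6146 = 547.5542; b·c/n = 1595·332/6146 = 86.1601
OR_MH = (375.8113 + 547.5542) / (187.7615 + 86.1601) = 923.3655 / 273.9216 = 3.37091

3.371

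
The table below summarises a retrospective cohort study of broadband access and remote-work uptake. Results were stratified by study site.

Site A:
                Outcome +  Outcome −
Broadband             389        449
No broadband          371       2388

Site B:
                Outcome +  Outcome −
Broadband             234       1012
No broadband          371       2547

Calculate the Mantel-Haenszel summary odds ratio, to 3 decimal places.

OR_MH = Σ(aᵢdᵢ/nᵢ) / Σ(bᵢcᵢ/nᵢ), where nᵢ is the stratum total.
Stratum 1 (Site A): n = 3597; a·d/n = 389·2388/3597 = 258.2519; b·c/n = 449·371/3597 = 46.3105
Stratum 2 (Site B): n = 4164; a·d/n = 234·2547/4164 = 143.1311; b·c/n = 1012·371/4164 = 90.1662
OR_MH = (258.2519 + 143.1311) / (46.3105 + 90.1662) = 401.3830 / 136.4767 = 2.94104

2.941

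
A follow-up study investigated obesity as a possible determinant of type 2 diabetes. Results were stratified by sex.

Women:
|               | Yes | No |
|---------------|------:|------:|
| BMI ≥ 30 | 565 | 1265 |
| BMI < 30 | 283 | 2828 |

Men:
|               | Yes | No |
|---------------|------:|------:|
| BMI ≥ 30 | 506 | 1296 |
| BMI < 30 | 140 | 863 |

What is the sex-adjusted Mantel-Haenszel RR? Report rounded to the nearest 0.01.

2.76

RR_MH = Σ(aᵢ·n₀ᵢ/nᵢ) / Σ(cᵢ·n₁ᵢ/nᵢ), with n₁ᵢ = aᵢ+bᵢ (exposed), n₀ᵢ = cᵢ+dᵢ (unexposed), nᵢ = n₁ᵢ+n₀ᵢ.
Stratum 1 (Women): n₁ = 1830, n₀ = 3111, n = 4941; a·n₀/n = 565·3111/4941 = 355.7407; c·n₁/n = 283·1830/4941 = 104.8148
Stratum 2 (Men): n₁ = 1802, n₀ = 1003, n = 2805; a·n₀/n = 506·1003/2805 = 180.9333; c·n₁/n = 140·1802/2805 = 89.9394
RR_MH = (355.7407 + 180.9333) / (104.8148 + 89.9394) = 536.6741 / 194.7542 = 2.75565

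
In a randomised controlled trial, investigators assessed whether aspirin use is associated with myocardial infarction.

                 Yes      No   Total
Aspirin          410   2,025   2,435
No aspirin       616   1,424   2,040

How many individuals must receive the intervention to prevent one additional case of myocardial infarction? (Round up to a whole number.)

Risk in treated group = 410/2435 = 0.16838; risk in control = 616/2040 = 0.30196.
Absolute risk reduction = 0.30196 − 0.16838 = 0.13358
NNT = 1 / ARR = 1 / 0.13358 = 7.486 → round up → 8

8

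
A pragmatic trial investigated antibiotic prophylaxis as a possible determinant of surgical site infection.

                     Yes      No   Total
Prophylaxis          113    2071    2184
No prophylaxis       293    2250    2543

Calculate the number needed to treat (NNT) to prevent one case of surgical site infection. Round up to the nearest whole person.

Risk in treated group = 113/2184 = 0.05174; risk in control = 293/2543 = 0.11522.
Absolute risk reduction = 0.11522 − 0.05174 = 0.06348
NNT = 1 / ARR = 1 / 0.06348 = 15.753 → round up → 16

16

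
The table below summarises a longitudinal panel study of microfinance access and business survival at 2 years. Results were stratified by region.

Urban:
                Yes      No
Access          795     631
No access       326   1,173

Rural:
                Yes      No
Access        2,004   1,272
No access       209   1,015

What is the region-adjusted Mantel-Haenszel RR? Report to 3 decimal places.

RR_MH = Σ(aᵢ·n₀ᵢ/nᵢ) / Σ(cᵢ·n₁ᵢ/nᵢ), with n₁ᵢ = aᵢ+bᵢ (exposed), n₀ᵢ = cᵢ+dᵢ (unexposed), nᵢ = n₁ᵢ+n₀ᵢ.
Stratum 1 (Urban): n₁ = 1426, n₀ = 1499, n = 2925; a·n₀/n = 795·1499/2925 = 407.4205; c·n₁/n = 326·1426/2925 = 158.9320
Stratum 2 (Rural): n₁ = 3276, n₀ = 1224, n = 4500; a·n₀/n = 2004·1224/4500 = 545.0880; c·n₁/n = 209·3276/4500 = 152.1520
RR_MH = (407.4205 + 545.0880) / (158.9320 + 152.1520) = 952.5085 / 311.0840 = 3.06190

3.062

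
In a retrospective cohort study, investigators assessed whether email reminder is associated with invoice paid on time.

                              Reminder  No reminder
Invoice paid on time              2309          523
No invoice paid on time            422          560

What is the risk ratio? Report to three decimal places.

Reading the table with exposure as columns: a = 2309 (Reminder, case), b = 422 (Reminder, non-case), c = 523 (No reminder, case), d = 560.
Risk in exposed = 2309/2731 = 0.84548; risk in unexposed = 523/1083 = 0.48292.
RR = 0.84548 / 0.48292 = 1.75077
The risk among the exposed is 1.75 times that among the unexposed.

1.751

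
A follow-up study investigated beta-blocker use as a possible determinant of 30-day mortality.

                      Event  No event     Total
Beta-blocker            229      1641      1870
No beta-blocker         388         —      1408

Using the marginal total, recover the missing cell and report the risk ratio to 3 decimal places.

The missing cell is in the unexposed row: 1408 − 388 = 1020.
So a = 229, b = 1641, c = 388, d = 1020.
RR = [a/(a+b)] / [c/(c+d)] = (229/1870) / (388/1408) = 0.12246/0.27557 = 0.44439

0.444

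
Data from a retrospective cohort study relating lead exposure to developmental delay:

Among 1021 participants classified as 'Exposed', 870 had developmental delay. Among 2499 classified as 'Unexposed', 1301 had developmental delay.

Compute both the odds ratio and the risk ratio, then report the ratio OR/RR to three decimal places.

From the description: a = 870, b = 151, c = 1301, d = 1198.
OR = (870·1198)/(151·1301) = 1042260/196451 = 5.30545
Risk in exposed = 870/1021 = 0.85211; risk in unexposed = 1301/2499 = 0.52061; RR = 1.63675
OR/RR = 5.30545 / 1.63675 = 3.24145
The outcome is not rare, so the OR lies further from 1 than the RR.

3.241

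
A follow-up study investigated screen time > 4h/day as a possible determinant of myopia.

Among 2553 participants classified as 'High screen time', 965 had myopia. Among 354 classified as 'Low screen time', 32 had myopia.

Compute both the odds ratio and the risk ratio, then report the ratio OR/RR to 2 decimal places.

From the description: a = 965, b = 1588, c = 32, d = 322.
OR = (965·322)/(1588·32) = 310730/50816 = 6.11481
Risk in exposed = 965/2553 = 0.37799; risk in unexposed = 32/354 = 0.09040; RR = 4.18148
OR/RR = 6.11481 / 4.18148 = 1.46236
The outcome is not rare, so the OR lies further from 1 than the RR.

1.46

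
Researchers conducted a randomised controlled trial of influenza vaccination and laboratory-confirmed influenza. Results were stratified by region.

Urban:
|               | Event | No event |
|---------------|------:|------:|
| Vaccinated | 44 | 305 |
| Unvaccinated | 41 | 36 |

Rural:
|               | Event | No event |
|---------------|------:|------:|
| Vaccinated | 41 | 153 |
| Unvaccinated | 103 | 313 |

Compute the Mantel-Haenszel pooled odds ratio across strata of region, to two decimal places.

0.45

OR_MH = Σ(aᵢdᵢ/nᵢ) / Σ(bᵢcᵢ/nᵢ), where nᵢ is the stratum total.
Stratum 1 (Urban): n = 426; a·d/n = 44·36/426 = 3.7183; b·c/n = 305·41/426 = 29.3545
Stratum 2 (Rural): n = 610; a·d/n = 41·313/610 = 21.0377; b·c/n = 153·103/610 = 25.8344
OR_MH = (3.7183 + 21.0377) / (29.3545 + 25.8344) = 24.7560 / 55.1889 = 0.44857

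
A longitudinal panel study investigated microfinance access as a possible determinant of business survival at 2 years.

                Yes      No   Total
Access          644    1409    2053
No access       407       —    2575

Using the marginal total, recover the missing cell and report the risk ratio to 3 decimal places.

The missing cell is in the unexposed row: 2575 − 407 = 2168.
So a = 644, b = 1409, c = 407, d = 2168.
RR = [a/(a+b)] / [c/(c+d)] = (644/2053) / (407/2575) = 0.31369/0.15806 = 1.98463

1.985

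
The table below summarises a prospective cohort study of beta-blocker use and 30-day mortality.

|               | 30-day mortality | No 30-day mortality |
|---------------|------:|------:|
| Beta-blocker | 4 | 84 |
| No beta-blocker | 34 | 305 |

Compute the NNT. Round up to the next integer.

19

Risk in treated group = 4/88 = 0.04545; risk in control = 34/339 = 0.10029.
Absolute risk reduction = 0.10029 − 0.04545 = 0.05484
NNT = 1 / ARR = 1 / 0.05484 = 18.235 → round up → 19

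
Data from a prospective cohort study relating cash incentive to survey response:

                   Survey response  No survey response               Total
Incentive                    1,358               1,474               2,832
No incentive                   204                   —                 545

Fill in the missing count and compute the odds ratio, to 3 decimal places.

The missing cell is in the unexposed row: 545 − 204 = 341.
So a = 1358, b = 1474, c = 204, d = 341.
OR = (a·d)/(b·c) = (1358 × 341) / (1474 × 204) = 463078 / 300696 = 1.54002

1.540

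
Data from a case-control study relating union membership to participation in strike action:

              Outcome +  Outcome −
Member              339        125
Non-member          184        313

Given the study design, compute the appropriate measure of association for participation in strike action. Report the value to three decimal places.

4.613

Cells: a = 339, b = 125, c = 184, d = 313.
This is a case-control study: participants were sampled on outcome status, so risks in the source population cannot be estimated directly — relative risk is not valid here. The odds ratio is the appropriate measure.
OR = (a·d)/(b·c) = (339 × 313) / (125 × 184) = 106107 / 23000 = 4.61335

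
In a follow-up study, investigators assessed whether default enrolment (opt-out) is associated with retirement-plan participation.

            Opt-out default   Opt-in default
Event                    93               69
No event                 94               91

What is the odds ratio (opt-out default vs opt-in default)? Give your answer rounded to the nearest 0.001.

Reading the table with exposure as columns: a = 93 (Opt-out default, case), b = 94 (Opt-out default, non-case), c = 69 (Opt-in default, case), d = 91.
OR = (a·d)/(b·c) = (93 × 91) / (94 × 69) = 8463 / 6486 = 1.30481
The odds of retirement-plan participation are about 1.30 times as high in the opt-out default group.

1.305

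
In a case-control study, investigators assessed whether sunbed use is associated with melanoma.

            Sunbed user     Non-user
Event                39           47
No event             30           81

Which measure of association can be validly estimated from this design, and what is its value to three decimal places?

Reading the table with exposure as columns: a = 39 (Sunbed user, case), b = 30 (Sunbed user, non-case), c = 47 (Non-user, case), d = 81.
This is a case-control study: participants were sampled on outcome status, so risks in the source population cannot be estimated directly — relative risk is not valid here. The odds ratio is the appropriate measure.
OR = (a·d)/(b·c) = (39 × 81) / (30 × 47) = 3159 / 1410 = 2.24043

2.240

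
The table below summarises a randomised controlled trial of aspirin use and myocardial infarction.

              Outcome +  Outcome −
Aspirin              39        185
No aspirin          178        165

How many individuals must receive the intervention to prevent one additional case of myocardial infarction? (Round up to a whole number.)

Risk in treated group = 39/224 = 0.17411; risk in control = 178/343 = 0.51895.
Absolute risk reduction = 0.51895 − 0.17411 = 0.34484
NNT = 1 / ARR = 1 / 0.34484 = 2.900 → round up → 3

3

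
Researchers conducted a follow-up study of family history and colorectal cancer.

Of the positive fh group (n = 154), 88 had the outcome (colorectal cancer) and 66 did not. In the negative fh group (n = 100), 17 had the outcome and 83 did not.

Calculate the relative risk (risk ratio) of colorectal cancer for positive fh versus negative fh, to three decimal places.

From the description: a = 88, b = 66, c = 17, d = 83.
Risk in exposed = 88/154 = 0.57143; risk in unexposed = 17/100 = 0.17000.
RR = 0.57143 / 0.17000 = 3.36134
The risk among the exposed is 3.36 times that among the unexposed.

3.361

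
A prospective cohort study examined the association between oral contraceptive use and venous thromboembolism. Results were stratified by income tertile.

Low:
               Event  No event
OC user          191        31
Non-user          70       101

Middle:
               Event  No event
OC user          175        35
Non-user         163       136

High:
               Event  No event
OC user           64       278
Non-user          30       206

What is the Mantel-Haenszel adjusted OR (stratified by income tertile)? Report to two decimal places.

3.81

OR_MH = Σ(aᵢdᵢ/nᵢ) / Σ(bᵢcᵢ/nᵢ), where nᵢ is the stratum total.
Stratum 1 (Low): n = 393; a·d/n = 191·101/393 = 49.0865; b·c/n = 31·70/393 = 5.5216
Stratum 2 (Middle): n = 509; a·d/n = 175·136/509 = 46.7583; b·c/n = 35·163/509 = 11.2083
Stratum 3 (High): n = 578; a·d/n = 64·206/578 = 22.8097; b·c/n = 278·30/578 = 14.4291
OR_MH = (49.0865 + 46.7583 + 22.8097) / (5.5216 + 11.2083 + 14.4291) = 118.6546 / 31.1589 = 3.80804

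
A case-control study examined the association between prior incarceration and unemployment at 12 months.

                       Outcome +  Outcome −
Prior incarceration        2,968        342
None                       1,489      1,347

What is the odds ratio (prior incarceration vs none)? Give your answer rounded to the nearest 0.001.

7.851

Cells: a = 2968, b = 342, c = 1489, d = 1347.
OR = (a·d)/(b·c) = (2968 × 1347) / (342 × 1489) = 3997896 / 509238 = 7.85074
The odds of unemployment at 12 months are about 7.85 times as high in the prior incarceration group.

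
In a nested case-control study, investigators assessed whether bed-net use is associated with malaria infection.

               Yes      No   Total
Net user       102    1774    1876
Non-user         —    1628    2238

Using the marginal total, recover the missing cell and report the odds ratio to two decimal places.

The missing cell is in the unexposed row: 2238 − 1628 = 610.
So a = 102, b = 1774, c = 610, d = 1628.
OR = (a·d)/(b·c) = (102 × 1628) / (1774 × 610) = 166056 / 1082140 = 0.15345

0.15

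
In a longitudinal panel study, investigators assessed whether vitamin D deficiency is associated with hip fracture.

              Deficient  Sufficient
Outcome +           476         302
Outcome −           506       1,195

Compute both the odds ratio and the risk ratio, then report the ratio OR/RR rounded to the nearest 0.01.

Reading the table with exposure as columns: a = 476 (Deficient, case), b = 506 (Deficient, non-case), c = 302 (Sufficient, case), d = 1195.
OR = (476·1195)/(506·302) = 568820/152812 = 3.72235
Risk in exposed = 476/982 = 0.48473; risk in unexposed = 302/1497 = 0.20174; RR = 2.40276
OR/RR = 3.72235 / 2.40276 = 1.54920
The outcome is not rare, so the OR lies further from 1 than the RR.

1.55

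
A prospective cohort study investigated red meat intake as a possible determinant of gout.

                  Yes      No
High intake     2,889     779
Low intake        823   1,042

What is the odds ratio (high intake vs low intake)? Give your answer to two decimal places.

4.70

Cells: a = 2889, b = 779, c = 823, d = 1042.
OR = (a·d)/(b·c) = (2889 × 1042) / (779 × 823) = 3010338 / 641117 = 4.69546
The odds of gout are about 4.70 times as high in the high intake group.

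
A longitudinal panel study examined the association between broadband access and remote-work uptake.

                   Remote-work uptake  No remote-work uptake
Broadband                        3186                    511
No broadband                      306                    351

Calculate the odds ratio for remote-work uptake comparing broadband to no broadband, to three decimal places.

Cells: a = 3186, b = 511, c = 306, d = 351.
OR = (a·d)/(b·c) = (3186 × 351) / (511 × 306) = 1118286 / 156366 = 7.15172
The odds of remote-work uptake are about 7.15 times as high in the broadband group.

7.152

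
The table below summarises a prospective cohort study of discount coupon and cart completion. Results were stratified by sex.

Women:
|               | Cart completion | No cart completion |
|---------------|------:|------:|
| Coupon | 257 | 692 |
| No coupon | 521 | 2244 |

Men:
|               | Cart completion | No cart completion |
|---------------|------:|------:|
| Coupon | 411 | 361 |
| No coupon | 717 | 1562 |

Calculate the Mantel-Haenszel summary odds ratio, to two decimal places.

OR_MH = Σ(aᵢdᵢ/nᵢ) / Σ(bᵢcᵢ/nᵢ), where nᵢ is the stratum total.
Stratum 1 (Women): n = 3714; a·d/n = 257·2244/3714 = 155.2795; b·c/n = 692·521/3714 = 97.0738
Stratum 2 (Men): n = 3051; a·d/n = 411·1562/3051 = 210.4169; b·c/n = 361·717/3051 = 84.8368
OR_MH = (155.2795 + 210.4169) / (97.0738 + 84.8368) = 365.6964 / 181.9105 = 2.01031

2.01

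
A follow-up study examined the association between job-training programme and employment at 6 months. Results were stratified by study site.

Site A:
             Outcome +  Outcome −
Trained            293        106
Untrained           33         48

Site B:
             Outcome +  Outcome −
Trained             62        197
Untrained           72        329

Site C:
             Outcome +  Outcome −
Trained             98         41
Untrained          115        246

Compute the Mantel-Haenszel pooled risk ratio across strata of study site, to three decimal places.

1.801

RR_MH = Σ(aᵢ·n₀ᵢ/nᵢ) / Σ(cᵢ·n₁ᵢ/nᵢ), with n₁ᵢ = aᵢ+bᵢ (exposed), n₀ᵢ = cᵢ+dᵢ (unexposed), nᵢ = n₁ᵢ+n₀ᵢ.
Stratum 1 (Site A): n₁ = 399, n₀ = 81, n = 480; a·n₀/n = 293·81/480 = 49.4438; c·n₁/n = 33·399/480 = 27.4312
Stratum 2 (Site B): n₁ = 259, n₀ = 401, n = 660; a·n₀/n = 62·401/660 = 37.6697; c·n₁/n = 72·259/660 = 28.2545
Stratum 3 (Site C): n₁ = 139, n₀ = 361, n = 500; a·n₀/n = 98·361/500 = 70.7560; c·n₁/n = 115·139/500 = 31.9700
RR_MH = (49.4438 + 37.6697 + 70.7560) / (27.4312 + 28.2545 + 31.9700) = 157.8694 / 87.6558 = 1.80102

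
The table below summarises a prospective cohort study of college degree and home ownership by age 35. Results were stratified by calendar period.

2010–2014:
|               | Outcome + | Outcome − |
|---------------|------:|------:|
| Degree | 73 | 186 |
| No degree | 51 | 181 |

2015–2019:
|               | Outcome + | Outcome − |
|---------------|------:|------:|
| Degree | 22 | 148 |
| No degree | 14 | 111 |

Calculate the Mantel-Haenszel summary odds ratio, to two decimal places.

1.34

OR_MH = Σ(aᵢdᵢ/nᵢ) / Σ(bᵢcᵢ/nᵢ), where nᵢ is the stratum total.
Stratum 1 (2010–2014): n = 491; a·d/n = 73·181/491 = 26.9104; b·c/n = 186·51/491 = 19.3198
Stratum 2 (2015–2019): n = 295; a·d/n = 22·111/295 = 8.2780; b·c/n = 148·14/295 = 7.0237
OR_MH = (26.9104 + 8.2780) / (19.3198 + 7.0237) = 35.1884 / 26.3435 = 1.33575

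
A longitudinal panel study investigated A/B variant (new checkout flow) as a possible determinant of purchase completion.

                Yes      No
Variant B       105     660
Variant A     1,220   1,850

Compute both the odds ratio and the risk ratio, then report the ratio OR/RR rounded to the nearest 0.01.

Cells: a = 105, b = 660, c = 1220, d = 1850.
OR = (105·1850)/(660·1220) = 194250/805200 = 0.24124
Risk in exposed = 105/765 = 0.13725; risk in unexposed = 1220/3070 = 0.39739; RR = 0.34539
OR/RR = 0.24124 / 0.34539 = 0.69847
The outcome is not rare, so the OR lies further from 1 than the RR.

0.70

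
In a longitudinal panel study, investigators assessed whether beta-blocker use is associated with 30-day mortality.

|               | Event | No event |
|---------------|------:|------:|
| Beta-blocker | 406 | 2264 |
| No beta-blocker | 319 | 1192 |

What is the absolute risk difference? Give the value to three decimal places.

Cells: a = 406, b = 2264, c = 319, d = 1192.
Risk in exposed = 406/2670 = 0.152060; risk in unexposed = 319/1511 = 0.211118.
Risk difference = 0.152060 − 0.211118 = -0.059059

-0.059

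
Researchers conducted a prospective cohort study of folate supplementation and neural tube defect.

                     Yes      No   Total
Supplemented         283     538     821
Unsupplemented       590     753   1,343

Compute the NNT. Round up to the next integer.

11

Risk in treated group = 283/821 = 0.34470; risk in control = 590/1343 = 0.43931.
Absolute risk reduction = 0.43931 − 0.34470 = 0.09461
NNT = 1 / ARR = 1 / 0.09461 = 10.569 → round up → 11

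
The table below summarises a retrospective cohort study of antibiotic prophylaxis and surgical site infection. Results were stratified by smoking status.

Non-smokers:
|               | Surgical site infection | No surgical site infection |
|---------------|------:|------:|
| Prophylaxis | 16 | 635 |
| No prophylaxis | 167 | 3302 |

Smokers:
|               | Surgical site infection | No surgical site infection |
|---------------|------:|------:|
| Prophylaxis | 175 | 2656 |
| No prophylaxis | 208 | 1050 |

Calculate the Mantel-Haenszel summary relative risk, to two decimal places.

RR_MH = Σ(aᵢ·n₀ᵢ/nᵢ) / Σ(cᵢ·n₁ᵢ/nᵢ), with n₁ᵢ = aᵢ+bᵢ (exposed), n₀ᵢ = cᵢ+dᵢ (unexposed), nᵢ = n₁ᵢ+n₀ᵢ.
Stratum 1 (Non-smokers): n₁ = 651, n₀ = 3469, n = 4120; a·n₀/n = 16·3469/4120 = 13.4718; c·n₁/n = 167·651/4120 = 26.3876
Stratum 2 (Smokers): n₁ = 2831, n₀ = 1258, n = 4089; a·n₀/n = 175·1258/4089 = 53.8396; c·n₁/n = 208·2831/4089 = 144.0078
RR_MH = (13.4718 + 53.8396) / (26.3876 + 144.0078) = 67.3114 / 170.3954 = 0.39503

0.40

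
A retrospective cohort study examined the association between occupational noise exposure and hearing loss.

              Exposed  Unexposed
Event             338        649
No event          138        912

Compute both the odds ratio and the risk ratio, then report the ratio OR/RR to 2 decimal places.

Reading the table with exposure as columns: a = 338 (Exposed, case), b = 138 (Exposed, non-case), c = 649 (Unexposed, case), d = 912.
OR = (338·912)/(138·649) = 308256/89562 = 3.44182
Risk in exposed = 338/476 = 0.71008; risk in unexposed = 649/1561 = 0.41576; RR = 1.70792
OR/RR = 3.44182 / 1.70792 = 2.01521
The outcome is not rare, so the OR lies further from 1 than the RR.

2.02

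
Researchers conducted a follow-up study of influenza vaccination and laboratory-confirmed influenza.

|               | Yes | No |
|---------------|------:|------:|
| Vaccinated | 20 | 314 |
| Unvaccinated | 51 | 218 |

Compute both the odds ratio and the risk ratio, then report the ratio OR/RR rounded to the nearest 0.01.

Cells: a = 20, b = 314, c = 51, d = 218.
OR = (20·218)/(314·51) = 4360/16014 = 0.27226
Risk in exposed = 20/334 = 0.05988; risk in unexposed = 51/269 = 0.18959; RR = 0.31584
OR/RR = 0.27226 / 0.31584 = 0.86203
The outcome is not rare, so the OR lies further from 1 than the RR.

0.86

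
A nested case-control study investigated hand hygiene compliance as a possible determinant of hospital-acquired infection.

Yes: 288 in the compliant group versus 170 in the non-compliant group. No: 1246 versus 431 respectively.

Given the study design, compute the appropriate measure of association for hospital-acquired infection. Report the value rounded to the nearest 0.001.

From the description: a = 288, b = 1246, c = 170, d = 431.
This is a nested case-control study: participants were sampled on outcome status, so risks in the source population cannot be estimated directly — relative risk is not valid here. The odds ratio is the appropriate measure.
OR = (a·d)/(b·c) = (288 × 431) / (1246 × 170) = 124128 / 211820 = 0.58601

0.586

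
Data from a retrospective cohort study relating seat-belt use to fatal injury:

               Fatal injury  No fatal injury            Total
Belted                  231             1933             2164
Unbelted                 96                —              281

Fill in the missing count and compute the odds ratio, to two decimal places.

The missing cell is in the unexposed row: 281 − 96 = 185.
So a = 231, b = 1933, c = 96, d = 185.
OR = (a·d)/(b·c) = (231 × 185) / (1933 × 96) = 42735 / 185568 = 0.23029

0.23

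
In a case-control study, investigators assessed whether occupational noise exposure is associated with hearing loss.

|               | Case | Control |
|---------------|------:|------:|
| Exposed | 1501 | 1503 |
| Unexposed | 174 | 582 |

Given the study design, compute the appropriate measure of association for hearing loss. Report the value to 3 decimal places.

Cells: a = 1501, b = 1503, c = 174, d = 582.
This is a case-control study: participants were sampled on outcome status, so risks in the source population cannot be estimated directly — relative risk is not valid here. The odds ratio is the appropriate measure.
OR = (a·d)/(b·c) = (1501 × 582) / (1503 × 174) = 873582 / 261522 = 3.34038

3.340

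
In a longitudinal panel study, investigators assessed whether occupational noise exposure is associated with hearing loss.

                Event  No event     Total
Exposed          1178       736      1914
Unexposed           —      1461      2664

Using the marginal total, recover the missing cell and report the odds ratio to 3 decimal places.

1.944

The missing cell is in the unexposed row: 2664 − 1461 = 1203.
So a = 1178, b = 736, c = 1203, d = 1461.
OR = (a·d)/(b·c) = (1178 × 1461) / (736 × 1203) = 1721058 / 885408 = 1.94380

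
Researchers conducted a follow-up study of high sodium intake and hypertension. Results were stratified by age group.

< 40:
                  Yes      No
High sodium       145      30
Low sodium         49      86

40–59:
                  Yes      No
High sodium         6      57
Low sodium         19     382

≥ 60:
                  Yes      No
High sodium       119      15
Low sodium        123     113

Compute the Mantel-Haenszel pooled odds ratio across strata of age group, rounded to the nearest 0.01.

OR_MH = Σ(aᵢdᵢ/nᵢ) / Σ(bᵢcᵢ/nᵢ), where nᵢ is the stratum total.
Stratum 1 (< 40): n = 310; a·d/n = 145·86/310 = 40.2258; b·c/n = 30·49/310 = 4.7419
Stratum 2 (40–59): n = 464; a·d/n = 6·382/464 = 4.9397; b·c/n = 57·19/464 = 2.3341
Stratum 3 (≥ 60): n = 370; a·d/n = 119·113/370 = 36.3432; b·c/n = 15·123/370 = 4.9865
OR_MH = (40.2258 + 4.9397 + 36.3432) / (4.7419 + 2.3341 + 4.9865) = 81.5087 / 12.0625 = 6.75721

6.76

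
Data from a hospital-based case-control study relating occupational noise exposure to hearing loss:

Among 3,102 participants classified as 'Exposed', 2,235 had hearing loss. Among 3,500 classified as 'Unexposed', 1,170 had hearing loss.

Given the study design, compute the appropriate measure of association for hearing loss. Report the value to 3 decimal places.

5.134

From the description: a = 2235, b = 867, c = 1170, d = 2330.
This is a hospital-based case-control study: participants were sampled on outcome status, so risks in the source population cannot be estimated directly — relative risk is not valid here. The odds ratio is the appropriate measure.
OR = (a·d)/(b·c) = (2235 × 2330) / (867 × 1170) = 5207550 / 1014390 = 5.13368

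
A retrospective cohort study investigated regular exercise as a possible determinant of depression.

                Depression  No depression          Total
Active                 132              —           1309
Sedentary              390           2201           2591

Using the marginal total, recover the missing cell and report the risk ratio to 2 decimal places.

0.67

The missing cell is in the exposed row: 1309 − 132 = 1177.
So a = 132, b = 1177, c = 390, d = 2201.
RR = [a/(a+b)] / [c/(c+d)] = (132/1309) / (390/2591) = 0.10084/0.15052 = 0.66994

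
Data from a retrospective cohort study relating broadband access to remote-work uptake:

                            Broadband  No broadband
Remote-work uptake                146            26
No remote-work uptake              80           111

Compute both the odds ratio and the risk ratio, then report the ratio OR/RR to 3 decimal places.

2.289

Reading the table with exposure as columns: a = 146 (Broadband, case), b = 80 (Broadband, non-case), c = 26 (No broadband, case), d = 111.
OR = (146·111)/(80·26) = 16206/2080 = 7.79135
Risk in exposed = 146/226 = 0.64602; risk in unexposed = 26/137 = 0.18978; RR = 3.40402
OR/RR = 7.79135 / 3.40402 = 2.28887
The outcome is not rare, so the OR lies further from 1 than the RR.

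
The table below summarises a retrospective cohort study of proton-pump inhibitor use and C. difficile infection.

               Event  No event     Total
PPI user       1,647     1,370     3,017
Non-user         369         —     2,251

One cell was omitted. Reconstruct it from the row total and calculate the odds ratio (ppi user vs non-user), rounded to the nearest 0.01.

6.13

The missing cell is in the unexposed row: 2251 − 369 = 1882.
So a = 1647, b = 1370, c = 369, d = 1882.
OR = (a·d)/(b·c) = (1647 × 1882) / (1370 × 369) = 3099654 / 505530 = 6.13149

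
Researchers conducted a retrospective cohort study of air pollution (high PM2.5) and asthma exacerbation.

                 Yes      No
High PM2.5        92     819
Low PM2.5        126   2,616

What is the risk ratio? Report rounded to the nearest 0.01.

Cells: a = 92, b = 819, c = 126, d = 2616.
Risk in exposed = 92/911 = 0.10099; risk in unexposed = 126/2742 = 0.04595.
RR = 0.10099 / 0.04595 = 2.19769
The risk among the exposed is 2.20 times that among the unexposed.

2.20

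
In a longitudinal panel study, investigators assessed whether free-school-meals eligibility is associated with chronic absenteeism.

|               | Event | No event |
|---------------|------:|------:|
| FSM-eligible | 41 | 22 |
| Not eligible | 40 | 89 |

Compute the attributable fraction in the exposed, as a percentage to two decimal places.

52.35

Cells: a = 41, b = 22, c = 40, d = 89.
Risk in exposed = 41/63 = 0.65079; risk in unexposed = 40/129 = 0.31008.
RR = 0.65079/0.31008 = 2.09881
AR% = (RR − 1)/RR × 100 = (2.09881 − 1)/2.09881 × 100 = 52.3539%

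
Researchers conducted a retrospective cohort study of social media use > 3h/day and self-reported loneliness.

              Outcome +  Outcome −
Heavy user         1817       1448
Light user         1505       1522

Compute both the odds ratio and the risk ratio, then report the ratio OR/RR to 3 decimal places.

1.134

Cells: a = 1817, b = 1448, c = 1505, d = 1522.
OR = (1817·1522)/(1448·1505) = 2765474/2179240 = 1.26901
Risk in exposed = 1817/3265 = 0.55651; risk in unexposed = 1505/3027 = 0.49719; RR = 1.11930
OR/RR = 1.26901 / 1.11930 = 1.13375
The outcome is not rare, so the OR lies further from 1 than the RR.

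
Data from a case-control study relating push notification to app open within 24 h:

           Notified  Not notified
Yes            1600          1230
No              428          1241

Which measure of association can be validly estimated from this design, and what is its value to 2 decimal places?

3.77

Reading the table with exposure as columns: a = 1600 (Notified, case), b = 428 (Notified, non-case), c = 1230 (Not notified, case), d = 1241.
This is a case-control study: participants were sampled on outcome status, so risks in the source population cannot be estimated directly — relative risk is not valid here. The odds ratio is the appropriate measure.
OR = (a·d)/(b·c) = (1600 × 1241) / (428 × 1230) = 1985600 / 526440 = 3.77175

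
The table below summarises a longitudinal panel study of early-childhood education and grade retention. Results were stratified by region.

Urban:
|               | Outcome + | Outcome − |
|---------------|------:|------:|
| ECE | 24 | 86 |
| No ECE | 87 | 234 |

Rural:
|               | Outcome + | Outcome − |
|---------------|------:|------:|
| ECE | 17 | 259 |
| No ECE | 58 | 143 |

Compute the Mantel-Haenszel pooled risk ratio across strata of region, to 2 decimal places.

RR_MH = Σ(aᵢ·n₀ᵢ/nᵢ) / Σ(cᵢ·n₁ᵢ/nᵢ), with n₁ᵢ = aᵢ+bᵢ (exposed), n₀ᵢ = cᵢ+dᵢ (unexposed), nᵢ = n₁ᵢ+n₀ᵢ.
Stratum 1 (Urban): n₁ = 110, n₀ = 321, n = 431; a·n₀/n = 24·321/431 = 17.8747; c·n₁/n = 87·110/431 = 22.2042
Stratum 2 (Rural): n₁ = 276, n₀ = 201, n = 477; a·n₀/n = 17·201/477 = 7.1635; c·n₁/n = 58·276/477 = 33.5597
RR_MH = (17.8747 + 7.1635) / (22.2042 + 33.5597) = 25.0382 / 55.7639 = 0.44900

0.45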